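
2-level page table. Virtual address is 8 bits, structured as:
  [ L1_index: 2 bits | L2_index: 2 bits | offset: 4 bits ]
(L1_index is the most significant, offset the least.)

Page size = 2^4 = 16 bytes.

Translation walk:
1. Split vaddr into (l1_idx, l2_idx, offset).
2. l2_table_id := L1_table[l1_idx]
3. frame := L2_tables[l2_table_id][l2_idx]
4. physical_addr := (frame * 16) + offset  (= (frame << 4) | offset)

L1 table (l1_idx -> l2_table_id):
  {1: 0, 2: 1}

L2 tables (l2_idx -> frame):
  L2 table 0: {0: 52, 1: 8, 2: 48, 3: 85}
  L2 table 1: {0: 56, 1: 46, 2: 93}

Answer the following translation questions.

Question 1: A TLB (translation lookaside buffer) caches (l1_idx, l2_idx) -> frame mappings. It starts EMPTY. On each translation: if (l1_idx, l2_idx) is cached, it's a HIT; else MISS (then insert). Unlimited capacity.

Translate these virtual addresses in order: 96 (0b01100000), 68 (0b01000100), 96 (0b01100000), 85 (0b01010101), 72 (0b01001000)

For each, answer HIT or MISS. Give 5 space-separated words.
Answer: MISS MISS HIT MISS HIT

Derivation:
vaddr=96: (1,2) not in TLB -> MISS, insert
vaddr=68: (1,0) not in TLB -> MISS, insert
vaddr=96: (1,2) in TLB -> HIT
vaddr=85: (1,1) not in TLB -> MISS, insert
vaddr=72: (1,0) in TLB -> HIT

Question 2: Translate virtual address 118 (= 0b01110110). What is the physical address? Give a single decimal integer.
Answer: 1366

Derivation:
vaddr = 118 = 0b01110110
Split: l1_idx=1, l2_idx=3, offset=6
L1[1] = 0
L2[0][3] = 85
paddr = 85 * 16 + 6 = 1366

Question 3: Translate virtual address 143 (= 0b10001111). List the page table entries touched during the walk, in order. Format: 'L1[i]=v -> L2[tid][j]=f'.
Answer: L1[2]=1 -> L2[1][0]=56

Derivation:
vaddr = 143 = 0b10001111
Split: l1_idx=2, l2_idx=0, offset=15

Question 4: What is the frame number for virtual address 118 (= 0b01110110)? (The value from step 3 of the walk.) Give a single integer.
vaddr = 118: l1_idx=1, l2_idx=3
L1[1] = 0; L2[0][3] = 85

Answer: 85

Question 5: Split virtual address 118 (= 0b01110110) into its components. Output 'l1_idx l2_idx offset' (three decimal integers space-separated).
Answer: 1 3 6

Derivation:
vaddr = 118 = 0b01110110
  top 2 bits -> l1_idx = 1
  next 2 bits -> l2_idx = 3
  bottom 4 bits -> offset = 6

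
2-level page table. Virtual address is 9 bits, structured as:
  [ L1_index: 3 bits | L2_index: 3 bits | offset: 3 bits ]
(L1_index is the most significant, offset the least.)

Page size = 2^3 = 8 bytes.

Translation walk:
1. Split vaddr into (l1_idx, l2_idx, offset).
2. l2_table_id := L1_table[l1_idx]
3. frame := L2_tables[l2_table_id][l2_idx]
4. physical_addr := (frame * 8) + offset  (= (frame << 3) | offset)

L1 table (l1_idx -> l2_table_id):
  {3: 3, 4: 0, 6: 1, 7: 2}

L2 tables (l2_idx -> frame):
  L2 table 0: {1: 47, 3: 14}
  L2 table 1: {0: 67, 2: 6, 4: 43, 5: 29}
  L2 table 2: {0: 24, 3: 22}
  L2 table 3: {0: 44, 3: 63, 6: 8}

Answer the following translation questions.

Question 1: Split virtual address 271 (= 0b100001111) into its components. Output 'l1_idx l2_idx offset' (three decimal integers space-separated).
Answer: 4 1 7

Derivation:
vaddr = 271 = 0b100001111
  top 3 bits -> l1_idx = 4
  next 3 bits -> l2_idx = 1
  bottom 3 bits -> offset = 7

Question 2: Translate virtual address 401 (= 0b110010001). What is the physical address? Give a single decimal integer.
Answer: 49

Derivation:
vaddr = 401 = 0b110010001
Split: l1_idx=6, l2_idx=2, offset=1
L1[6] = 1
L2[1][2] = 6
paddr = 6 * 8 + 1 = 49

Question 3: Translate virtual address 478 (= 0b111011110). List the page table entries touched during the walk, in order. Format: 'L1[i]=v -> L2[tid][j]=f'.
vaddr = 478 = 0b111011110
Split: l1_idx=7, l2_idx=3, offset=6

Answer: L1[7]=2 -> L2[2][3]=22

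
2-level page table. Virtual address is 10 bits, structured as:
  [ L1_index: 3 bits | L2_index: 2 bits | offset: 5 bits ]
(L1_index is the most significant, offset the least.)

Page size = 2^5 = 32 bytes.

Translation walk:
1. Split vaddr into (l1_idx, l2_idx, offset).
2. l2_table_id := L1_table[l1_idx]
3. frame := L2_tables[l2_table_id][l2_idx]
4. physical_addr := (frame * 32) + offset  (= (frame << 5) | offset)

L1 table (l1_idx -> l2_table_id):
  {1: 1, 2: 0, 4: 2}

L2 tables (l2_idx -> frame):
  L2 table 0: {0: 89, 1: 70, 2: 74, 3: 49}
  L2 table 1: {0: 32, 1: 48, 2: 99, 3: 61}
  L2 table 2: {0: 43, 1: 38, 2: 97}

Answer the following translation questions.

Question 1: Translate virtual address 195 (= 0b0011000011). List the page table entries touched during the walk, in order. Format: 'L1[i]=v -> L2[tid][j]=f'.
vaddr = 195 = 0b0011000011
Split: l1_idx=1, l2_idx=2, offset=3

Answer: L1[1]=1 -> L2[1][2]=99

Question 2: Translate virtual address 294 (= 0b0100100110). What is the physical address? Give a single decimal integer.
vaddr = 294 = 0b0100100110
Split: l1_idx=2, l2_idx=1, offset=6
L1[2] = 0
L2[0][1] = 70
paddr = 70 * 32 + 6 = 2246

Answer: 2246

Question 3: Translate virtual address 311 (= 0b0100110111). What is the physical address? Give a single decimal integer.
Answer: 2263

Derivation:
vaddr = 311 = 0b0100110111
Split: l1_idx=2, l2_idx=1, offset=23
L1[2] = 0
L2[0][1] = 70
paddr = 70 * 32 + 23 = 2263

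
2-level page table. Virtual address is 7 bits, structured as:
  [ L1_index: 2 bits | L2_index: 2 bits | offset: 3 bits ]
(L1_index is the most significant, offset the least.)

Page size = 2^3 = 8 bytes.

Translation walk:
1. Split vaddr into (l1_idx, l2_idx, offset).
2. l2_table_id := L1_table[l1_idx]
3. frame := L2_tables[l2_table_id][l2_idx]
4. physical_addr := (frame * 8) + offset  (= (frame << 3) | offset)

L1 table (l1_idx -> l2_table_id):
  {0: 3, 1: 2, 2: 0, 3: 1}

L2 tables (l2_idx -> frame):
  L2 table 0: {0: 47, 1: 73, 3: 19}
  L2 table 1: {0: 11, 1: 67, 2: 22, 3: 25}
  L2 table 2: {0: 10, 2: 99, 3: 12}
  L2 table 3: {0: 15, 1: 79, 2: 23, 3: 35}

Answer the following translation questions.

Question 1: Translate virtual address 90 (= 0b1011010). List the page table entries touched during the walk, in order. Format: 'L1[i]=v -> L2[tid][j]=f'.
vaddr = 90 = 0b1011010
Split: l1_idx=2, l2_idx=3, offset=2

Answer: L1[2]=0 -> L2[0][3]=19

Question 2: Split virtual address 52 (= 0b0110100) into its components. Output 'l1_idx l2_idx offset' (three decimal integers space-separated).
Answer: 1 2 4

Derivation:
vaddr = 52 = 0b0110100
  top 2 bits -> l1_idx = 1
  next 2 bits -> l2_idx = 2
  bottom 3 bits -> offset = 4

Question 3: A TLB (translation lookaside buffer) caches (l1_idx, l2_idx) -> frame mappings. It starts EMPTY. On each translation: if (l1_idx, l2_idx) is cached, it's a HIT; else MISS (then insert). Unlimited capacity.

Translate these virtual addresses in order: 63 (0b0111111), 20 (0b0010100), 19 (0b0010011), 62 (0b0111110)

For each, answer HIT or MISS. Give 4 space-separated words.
Answer: MISS MISS HIT HIT

Derivation:
vaddr=63: (1,3) not in TLB -> MISS, insert
vaddr=20: (0,2) not in TLB -> MISS, insert
vaddr=19: (0,2) in TLB -> HIT
vaddr=62: (1,3) in TLB -> HIT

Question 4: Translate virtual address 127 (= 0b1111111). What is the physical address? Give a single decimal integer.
vaddr = 127 = 0b1111111
Split: l1_idx=3, l2_idx=3, offset=7
L1[3] = 1
L2[1][3] = 25
paddr = 25 * 8 + 7 = 207

Answer: 207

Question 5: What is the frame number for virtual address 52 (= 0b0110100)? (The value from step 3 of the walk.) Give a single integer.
Answer: 99

Derivation:
vaddr = 52: l1_idx=1, l2_idx=2
L1[1] = 2; L2[2][2] = 99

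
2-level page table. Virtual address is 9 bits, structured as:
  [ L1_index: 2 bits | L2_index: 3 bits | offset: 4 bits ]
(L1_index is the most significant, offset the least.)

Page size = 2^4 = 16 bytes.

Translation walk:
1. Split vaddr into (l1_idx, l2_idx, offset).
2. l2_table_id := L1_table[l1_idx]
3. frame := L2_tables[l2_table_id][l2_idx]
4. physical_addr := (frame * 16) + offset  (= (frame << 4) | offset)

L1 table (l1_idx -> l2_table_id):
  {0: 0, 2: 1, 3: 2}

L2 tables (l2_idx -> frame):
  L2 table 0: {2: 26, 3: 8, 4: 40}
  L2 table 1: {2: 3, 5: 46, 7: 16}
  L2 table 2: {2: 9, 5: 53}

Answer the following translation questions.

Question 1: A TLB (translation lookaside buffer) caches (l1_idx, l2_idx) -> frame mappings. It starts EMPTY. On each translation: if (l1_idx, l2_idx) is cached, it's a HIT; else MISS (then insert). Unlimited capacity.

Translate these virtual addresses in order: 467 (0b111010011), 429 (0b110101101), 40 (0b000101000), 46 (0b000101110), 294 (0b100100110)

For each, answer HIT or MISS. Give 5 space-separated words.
Answer: MISS MISS MISS HIT MISS

Derivation:
vaddr=467: (3,5) not in TLB -> MISS, insert
vaddr=429: (3,2) not in TLB -> MISS, insert
vaddr=40: (0,2) not in TLB -> MISS, insert
vaddr=46: (0,2) in TLB -> HIT
vaddr=294: (2,2) not in TLB -> MISS, insert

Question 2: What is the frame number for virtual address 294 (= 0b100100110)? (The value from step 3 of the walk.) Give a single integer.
Answer: 3

Derivation:
vaddr = 294: l1_idx=2, l2_idx=2
L1[2] = 1; L2[1][2] = 3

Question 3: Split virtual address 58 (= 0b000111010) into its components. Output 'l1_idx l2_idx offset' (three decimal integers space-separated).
vaddr = 58 = 0b000111010
  top 2 bits -> l1_idx = 0
  next 3 bits -> l2_idx = 3
  bottom 4 bits -> offset = 10

Answer: 0 3 10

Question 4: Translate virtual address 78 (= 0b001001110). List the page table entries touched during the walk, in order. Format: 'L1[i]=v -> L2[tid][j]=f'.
Answer: L1[0]=0 -> L2[0][4]=40

Derivation:
vaddr = 78 = 0b001001110
Split: l1_idx=0, l2_idx=4, offset=14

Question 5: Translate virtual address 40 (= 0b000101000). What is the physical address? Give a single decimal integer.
vaddr = 40 = 0b000101000
Split: l1_idx=0, l2_idx=2, offset=8
L1[0] = 0
L2[0][2] = 26
paddr = 26 * 16 + 8 = 424

Answer: 424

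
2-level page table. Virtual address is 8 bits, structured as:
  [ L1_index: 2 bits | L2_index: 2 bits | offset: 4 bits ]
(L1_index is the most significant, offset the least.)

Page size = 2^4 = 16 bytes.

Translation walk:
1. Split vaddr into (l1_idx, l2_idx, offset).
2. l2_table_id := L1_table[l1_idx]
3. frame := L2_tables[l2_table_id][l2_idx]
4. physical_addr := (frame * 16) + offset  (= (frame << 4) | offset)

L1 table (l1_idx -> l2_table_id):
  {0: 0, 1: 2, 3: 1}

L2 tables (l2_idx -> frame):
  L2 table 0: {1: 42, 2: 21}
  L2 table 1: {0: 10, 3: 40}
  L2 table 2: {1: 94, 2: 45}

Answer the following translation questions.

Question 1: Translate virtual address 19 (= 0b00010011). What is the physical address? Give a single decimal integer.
vaddr = 19 = 0b00010011
Split: l1_idx=0, l2_idx=1, offset=3
L1[0] = 0
L2[0][1] = 42
paddr = 42 * 16 + 3 = 675

Answer: 675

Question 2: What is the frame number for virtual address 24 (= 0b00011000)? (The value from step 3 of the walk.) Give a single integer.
Answer: 42

Derivation:
vaddr = 24: l1_idx=0, l2_idx=1
L1[0] = 0; L2[0][1] = 42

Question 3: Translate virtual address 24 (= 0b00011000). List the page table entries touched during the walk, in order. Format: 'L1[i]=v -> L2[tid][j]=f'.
Answer: L1[0]=0 -> L2[0][1]=42

Derivation:
vaddr = 24 = 0b00011000
Split: l1_idx=0, l2_idx=1, offset=8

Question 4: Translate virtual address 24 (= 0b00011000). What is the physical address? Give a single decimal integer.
vaddr = 24 = 0b00011000
Split: l1_idx=0, l2_idx=1, offset=8
L1[0] = 0
L2[0][1] = 42
paddr = 42 * 16 + 8 = 680

Answer: 680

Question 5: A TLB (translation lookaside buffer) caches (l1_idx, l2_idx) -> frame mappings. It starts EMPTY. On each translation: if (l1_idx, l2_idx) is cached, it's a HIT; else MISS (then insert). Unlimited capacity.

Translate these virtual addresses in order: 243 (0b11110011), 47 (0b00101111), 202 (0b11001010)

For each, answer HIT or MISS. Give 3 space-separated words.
Answer: MISS MISS MISS

Derivation:
vaddr=243: (3,3) not in TLB -> MISS, insert
vaddr=47: (0,2) not in TLB -> MISS, insert
vaddr=202: (3,0) not in TLB -> MISS, insert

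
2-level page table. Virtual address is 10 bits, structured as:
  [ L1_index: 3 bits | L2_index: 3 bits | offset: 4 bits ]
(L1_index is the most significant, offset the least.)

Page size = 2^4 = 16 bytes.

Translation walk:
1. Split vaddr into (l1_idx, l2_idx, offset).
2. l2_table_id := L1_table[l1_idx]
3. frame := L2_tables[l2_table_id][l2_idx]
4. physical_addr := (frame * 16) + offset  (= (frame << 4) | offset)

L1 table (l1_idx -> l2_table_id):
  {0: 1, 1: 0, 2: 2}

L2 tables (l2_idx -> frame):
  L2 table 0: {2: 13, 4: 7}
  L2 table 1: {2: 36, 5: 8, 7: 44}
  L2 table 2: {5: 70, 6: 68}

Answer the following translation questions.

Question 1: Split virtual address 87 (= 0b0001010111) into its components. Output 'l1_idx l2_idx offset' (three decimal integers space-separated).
vaddr = 87 = 0b0001010111
  top 3 bits -> l1_idx = 0
  next 3 bits -> l2_idx = 5
  bottom 4 bits -> offset = 7

Answer: 0 5 7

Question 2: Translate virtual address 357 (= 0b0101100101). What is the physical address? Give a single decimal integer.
Answer: 1093

Derivation:
vaddr = 357 = 0b0101100101
Split: l1_idx=2, l2_idx=6, offset=5
L1[2] = 2
L2[2][6] = 68
paddr = 68 * 16 + 5 = 1093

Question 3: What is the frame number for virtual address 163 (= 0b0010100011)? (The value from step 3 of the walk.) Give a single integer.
vaddr = 163: l1_idx=1, l2_idx=2
L1[1] = 0; L2[0][2] = 13

Answer: 13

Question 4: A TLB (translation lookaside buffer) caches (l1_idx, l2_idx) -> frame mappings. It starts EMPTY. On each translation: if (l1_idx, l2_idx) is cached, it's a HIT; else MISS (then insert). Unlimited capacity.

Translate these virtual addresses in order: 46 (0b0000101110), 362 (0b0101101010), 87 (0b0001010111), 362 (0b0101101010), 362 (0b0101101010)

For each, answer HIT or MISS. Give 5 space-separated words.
Answer: MISS MISS MISS HIT HIT

Derivation:
vaddr=46: (0,2) not in TLB -> MISS, insert
vaddr=362: (2,6) not in TLB -> MISS, insert
vaddr=87: (0,5) not in TLB -> MISS, insert
vaddr=362: (2,6) in TLB -> HIT
vaddr=362: (2,6) in TLB -> HIT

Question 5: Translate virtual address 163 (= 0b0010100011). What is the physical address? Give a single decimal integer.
Answer: 211

Derivation:
vaddr = 163 = 0b0010100011
Split: l1_idx=1, l2_idx=2, offset=3
L1[1] = 0
L2[0][2] = 13
paddr = 13 * 16 + 3 = 211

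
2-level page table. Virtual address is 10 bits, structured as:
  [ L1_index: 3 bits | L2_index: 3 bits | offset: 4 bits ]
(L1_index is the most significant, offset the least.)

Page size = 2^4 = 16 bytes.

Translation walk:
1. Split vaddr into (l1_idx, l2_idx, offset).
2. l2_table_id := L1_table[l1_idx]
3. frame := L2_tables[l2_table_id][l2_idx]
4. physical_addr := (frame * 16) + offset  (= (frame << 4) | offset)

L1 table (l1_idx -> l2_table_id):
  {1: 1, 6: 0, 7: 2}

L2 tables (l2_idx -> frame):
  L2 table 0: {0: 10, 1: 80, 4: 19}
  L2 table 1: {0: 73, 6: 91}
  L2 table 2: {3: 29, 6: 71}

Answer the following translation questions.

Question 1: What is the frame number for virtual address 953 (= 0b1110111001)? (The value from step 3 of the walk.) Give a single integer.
Answer: 29

Derivation:
vaddr = 953: l1_idx=7, l2_idx=3
L1[7] = 2; L2[2][3] = 29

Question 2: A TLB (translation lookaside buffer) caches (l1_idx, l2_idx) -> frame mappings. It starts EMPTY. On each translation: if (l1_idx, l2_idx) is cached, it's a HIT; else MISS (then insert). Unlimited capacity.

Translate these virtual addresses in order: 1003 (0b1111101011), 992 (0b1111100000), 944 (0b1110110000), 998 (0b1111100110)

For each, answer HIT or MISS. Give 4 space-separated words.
vaddr=1003: (7,6) not in TLB -> MISS, insert
vaddr=992: (7,6) in TLB -> HIT
vaddr=944: (7,3) not in TLB -> MISS, insert
vaddr=998: (7,6) in TLB -> HIT

Answer: MISS HIT MISS HIT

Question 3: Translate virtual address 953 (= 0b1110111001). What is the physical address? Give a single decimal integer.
Answer: 473

Derivation:
vaddr = 953 = 0b1110111001
Split: l1_idx=7, l2_idx=3, offset=9
L1[7] = 2
L2[2][3] = 29
paddr = 29 * 16 + 9 = 473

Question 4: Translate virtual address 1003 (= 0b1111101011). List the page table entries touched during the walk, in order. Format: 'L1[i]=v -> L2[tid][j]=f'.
Answer: L1[7]=2 -> L2[2][6]=71

Derivation:
vaddr = 1003 = 0b1111101011
Split: l1_idx=7, l2_idx=6, offset=11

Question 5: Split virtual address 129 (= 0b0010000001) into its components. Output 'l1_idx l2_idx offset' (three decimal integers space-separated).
vaddr = 129 = 0b0010000001
  top 3 bits -> l1_idx = 1
  next 3 bits -> l2_idx = 0
  bottom 4 bits -> offset = 1

Answer: 1 0 1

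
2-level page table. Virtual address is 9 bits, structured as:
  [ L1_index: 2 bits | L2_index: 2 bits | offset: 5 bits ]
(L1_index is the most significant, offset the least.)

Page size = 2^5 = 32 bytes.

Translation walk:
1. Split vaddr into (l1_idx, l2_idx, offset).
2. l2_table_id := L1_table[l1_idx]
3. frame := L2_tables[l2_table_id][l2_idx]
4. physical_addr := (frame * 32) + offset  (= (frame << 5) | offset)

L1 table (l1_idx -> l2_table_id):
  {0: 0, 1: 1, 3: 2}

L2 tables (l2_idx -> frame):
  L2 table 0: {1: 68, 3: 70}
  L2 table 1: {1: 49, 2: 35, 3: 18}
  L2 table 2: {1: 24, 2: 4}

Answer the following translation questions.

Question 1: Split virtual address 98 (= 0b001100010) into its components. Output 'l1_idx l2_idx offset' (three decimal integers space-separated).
vaddr = 98 = 0b001100010
  top 2 bits -> l1_idx = 0
  next 2 bits -> l2_idx = 3
  bottom 5 bits -> offset = 2

Answer: 0 3 2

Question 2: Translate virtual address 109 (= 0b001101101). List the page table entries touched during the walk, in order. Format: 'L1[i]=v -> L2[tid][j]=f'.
Answer: L1[0]=0 -> L2[0][3]=70

Derivation:
vaddr = 109 = 0b001101101
Split: l1_idx=0, l2_idx=3, offset=13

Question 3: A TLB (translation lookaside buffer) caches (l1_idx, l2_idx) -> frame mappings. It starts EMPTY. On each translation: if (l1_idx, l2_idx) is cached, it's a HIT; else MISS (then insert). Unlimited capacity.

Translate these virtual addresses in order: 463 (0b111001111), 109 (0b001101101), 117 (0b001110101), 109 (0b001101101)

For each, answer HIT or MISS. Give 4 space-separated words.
vaddr=463: (3,2) not in TLB -> MISS, insert
vaddr=109: (0,3) not in TLB -> MISS, insert
vaddr=117: (0,3) in TLB -> HIT
vaddr=109: (0,3) in TLB -> HIT

Answer: MISS MISS HIT HIT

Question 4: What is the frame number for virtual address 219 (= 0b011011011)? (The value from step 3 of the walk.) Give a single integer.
Answer: 35

Derivation:
vaddr = 219: l1_idx=1, l2_idx=2
L1[1] = 1; L2[1][2] = 35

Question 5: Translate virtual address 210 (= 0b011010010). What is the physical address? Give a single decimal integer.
Answer: 1138

Derivation:
vaddr = 210 = 0b011010010
Split: l1_idx=1, l2_idx=2, offset=18
L1[1] = 1
L2[1][2] = 35
paddr = 35 * 32 + 18 = 1138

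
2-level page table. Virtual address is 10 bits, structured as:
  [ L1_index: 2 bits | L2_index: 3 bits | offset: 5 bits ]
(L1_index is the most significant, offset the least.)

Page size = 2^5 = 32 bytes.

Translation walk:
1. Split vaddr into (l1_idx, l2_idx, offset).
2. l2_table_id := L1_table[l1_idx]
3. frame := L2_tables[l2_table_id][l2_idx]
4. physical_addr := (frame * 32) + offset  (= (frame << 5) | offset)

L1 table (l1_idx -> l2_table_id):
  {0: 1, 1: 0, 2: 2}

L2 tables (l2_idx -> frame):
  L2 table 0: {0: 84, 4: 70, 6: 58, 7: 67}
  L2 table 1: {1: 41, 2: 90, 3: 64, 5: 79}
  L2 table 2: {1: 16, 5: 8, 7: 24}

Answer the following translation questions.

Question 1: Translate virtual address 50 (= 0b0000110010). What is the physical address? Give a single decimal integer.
vaddr = 50 = 0b0000110010
Split: l1_idx=0, l2_idx=1, offset=18
L1[0] = 1
L2[1][1] = 41
paddr = 41 * 32 + 18 = 1330

Answer: 1330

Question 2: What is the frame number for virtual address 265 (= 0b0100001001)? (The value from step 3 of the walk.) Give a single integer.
vaddr = 265: l1_idx=1, l2_idx=0
L1[1] = 0; L2[0][0] = 84

Answer: 84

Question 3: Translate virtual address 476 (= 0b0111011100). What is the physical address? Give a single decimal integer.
Answer: 1884

Derivation:
vaddr = 476 = 0b0111011100
Split: l1_idx=1, l2_idx=6, offset=28
L1[1] = 0
L2[0][6] = 58
paddr = 58 * 32 + 28 = 1884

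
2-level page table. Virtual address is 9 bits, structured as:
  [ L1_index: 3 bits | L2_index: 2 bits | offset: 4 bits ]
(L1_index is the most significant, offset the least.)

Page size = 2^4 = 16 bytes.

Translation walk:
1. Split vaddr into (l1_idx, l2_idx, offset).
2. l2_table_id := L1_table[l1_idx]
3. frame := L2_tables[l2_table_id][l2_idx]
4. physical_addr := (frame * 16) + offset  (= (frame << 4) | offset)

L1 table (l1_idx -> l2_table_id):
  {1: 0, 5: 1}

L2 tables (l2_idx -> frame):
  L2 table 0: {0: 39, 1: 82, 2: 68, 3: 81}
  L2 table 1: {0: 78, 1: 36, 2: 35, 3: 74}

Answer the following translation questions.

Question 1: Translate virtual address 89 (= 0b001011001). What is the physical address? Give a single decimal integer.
vaddr = 89 = 0b001011001
Split: l1_idx=1, l2_idx=1, offset=9
L1[1] = 0
L2[0][1] = 82
paddr = 82 * 16 + 9 = 1321

Answer: 1321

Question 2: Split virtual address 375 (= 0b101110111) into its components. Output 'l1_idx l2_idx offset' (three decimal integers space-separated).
vaddr = 375 = 0b101110111
  top 3 bits -> l1_idx = 5
  next 2 bits -> l2_idx = 3
  bottom 4 bits -> offset = 7

Answer: 5 3 7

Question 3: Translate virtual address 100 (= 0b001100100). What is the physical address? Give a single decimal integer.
vaddr = 100 = 0b001100100
Split: l1_idx=1, l2_idx=2, offset=4
L1[1] = 0
L2[0][2] = 68
paddr = 68 * 16 + 4 = 1092

Answer: 1092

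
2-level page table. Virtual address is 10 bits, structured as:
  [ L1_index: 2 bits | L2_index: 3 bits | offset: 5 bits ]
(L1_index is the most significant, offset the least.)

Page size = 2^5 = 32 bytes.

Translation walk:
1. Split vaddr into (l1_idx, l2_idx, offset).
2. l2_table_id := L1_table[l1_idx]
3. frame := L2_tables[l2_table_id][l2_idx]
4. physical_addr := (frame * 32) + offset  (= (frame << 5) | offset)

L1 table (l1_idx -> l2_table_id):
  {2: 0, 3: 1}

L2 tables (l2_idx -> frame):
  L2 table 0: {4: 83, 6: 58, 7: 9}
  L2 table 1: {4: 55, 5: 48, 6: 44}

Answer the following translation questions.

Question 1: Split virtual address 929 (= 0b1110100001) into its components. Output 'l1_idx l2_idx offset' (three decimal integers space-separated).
Answer: 3 5 1

Derivation:
vaddr = 929 = 0b1110100001
  top 2 bits -> l1_idx = 3
  next 3 bits -> l2_idx = 5
  bottom 5 bits -> offset = 1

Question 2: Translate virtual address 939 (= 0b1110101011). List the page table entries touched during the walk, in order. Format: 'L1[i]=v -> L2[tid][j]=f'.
Answer: L1[3]=1 -> L2[1][5]=48

Derivation:
vaddr = 939 = 0b1110101011
Split: l1_idx=3, l2_idx=5, offset=11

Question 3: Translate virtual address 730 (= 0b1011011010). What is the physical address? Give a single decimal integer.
Answer: 1882

Derivation:
vaddr = 730 = 0b1011011010
Split: l1_idx=2, l2_idx=6, offset=26
L1[2] = 0
L2[0][6] = 58
paddr = 58 * 32 + 26 = 1882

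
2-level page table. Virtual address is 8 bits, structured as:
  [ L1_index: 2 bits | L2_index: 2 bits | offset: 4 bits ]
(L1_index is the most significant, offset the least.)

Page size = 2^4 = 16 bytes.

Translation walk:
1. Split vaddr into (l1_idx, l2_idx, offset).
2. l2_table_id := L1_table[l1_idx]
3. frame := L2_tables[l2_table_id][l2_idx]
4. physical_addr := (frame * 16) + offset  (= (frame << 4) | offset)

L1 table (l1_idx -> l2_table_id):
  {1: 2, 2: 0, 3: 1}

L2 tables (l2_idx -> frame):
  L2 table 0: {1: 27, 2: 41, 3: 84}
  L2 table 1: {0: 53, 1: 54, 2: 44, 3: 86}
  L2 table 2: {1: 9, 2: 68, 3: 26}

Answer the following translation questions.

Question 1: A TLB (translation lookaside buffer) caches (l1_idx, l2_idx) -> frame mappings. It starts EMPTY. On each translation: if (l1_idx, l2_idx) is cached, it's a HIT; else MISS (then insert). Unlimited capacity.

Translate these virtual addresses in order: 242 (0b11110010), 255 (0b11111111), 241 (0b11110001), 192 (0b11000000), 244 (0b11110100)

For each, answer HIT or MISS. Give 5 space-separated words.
vaddr=242: (3,3) not in TLB -> MISS, insert
vaddr=255: (3,3) in TLB -> HIT
vaddr=241: (3,3) in TLB -> HIT
vaddr=192: (3,0) not in TLB -> MISS, insert
vaddr=244: (3,3) in TLB -> HIT

Answer: MISS HIT HIT MISS HIT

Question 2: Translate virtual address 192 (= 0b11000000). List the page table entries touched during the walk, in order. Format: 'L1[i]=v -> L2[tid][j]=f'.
Answer: L1[3]=1 -> L2[1][0]=53

Derivation:
vaddr = 192 = 0b11000000
Split: l1_idx=3, l2_idx=0, offset=0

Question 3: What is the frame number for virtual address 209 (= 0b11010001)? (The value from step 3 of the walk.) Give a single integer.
Answer: 54

Derivation:
vaddr = 209: l1_idx=3, l2_idx=1
L1[3] = 1; L2[1][1] = 54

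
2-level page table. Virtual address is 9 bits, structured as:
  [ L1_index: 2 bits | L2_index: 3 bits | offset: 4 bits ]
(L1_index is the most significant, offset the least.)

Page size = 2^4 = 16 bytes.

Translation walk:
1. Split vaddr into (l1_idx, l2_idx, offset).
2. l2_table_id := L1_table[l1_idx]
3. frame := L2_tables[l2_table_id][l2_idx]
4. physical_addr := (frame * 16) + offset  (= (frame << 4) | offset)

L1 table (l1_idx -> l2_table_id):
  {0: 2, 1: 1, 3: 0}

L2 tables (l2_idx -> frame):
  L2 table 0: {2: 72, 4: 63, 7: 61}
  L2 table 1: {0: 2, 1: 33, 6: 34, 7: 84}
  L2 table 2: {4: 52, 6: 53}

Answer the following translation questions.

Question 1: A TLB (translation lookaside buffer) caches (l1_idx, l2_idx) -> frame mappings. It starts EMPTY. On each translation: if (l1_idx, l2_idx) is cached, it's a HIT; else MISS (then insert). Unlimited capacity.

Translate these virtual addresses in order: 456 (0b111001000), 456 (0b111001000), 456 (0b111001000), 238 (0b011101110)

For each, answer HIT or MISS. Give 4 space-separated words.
Answer: MISS HIT HIT MISS

Derivation:
vaddr=456: (3,4) not in TLB -> MISS, insert
vaddr=456: (3,4) in TLB -> HIT
vaddr=456: (3,4) in TLB -> HIT
vaddr=238: (1,6) not in TLB -> MISS, insert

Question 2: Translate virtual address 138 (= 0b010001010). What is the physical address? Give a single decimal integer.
vaddr = 138 = 0b010001010
Split: l1_idx=1, l2_idx=0, offset=10
L1[1] = 1
L2[1][0] = 2
paddr = 2 * 16 + 10 = 42

Answer: 42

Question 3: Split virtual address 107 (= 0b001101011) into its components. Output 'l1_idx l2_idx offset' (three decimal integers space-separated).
Answer: 0 6 11

Derivation:
vaddr = 107 = 0b001101011
  top 2 bits -> l1_idx = 0
  next 3 bits -> l2_idx = 6
  bottom 4 bits -> offset = 11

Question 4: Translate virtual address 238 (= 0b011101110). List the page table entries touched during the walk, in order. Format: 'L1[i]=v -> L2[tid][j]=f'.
vaddr = 238 = 0b011101110
Split: l1_idx=1, l2_idx=6, offset=14

Answer: L1[1]=1 -> L2[1][6]=34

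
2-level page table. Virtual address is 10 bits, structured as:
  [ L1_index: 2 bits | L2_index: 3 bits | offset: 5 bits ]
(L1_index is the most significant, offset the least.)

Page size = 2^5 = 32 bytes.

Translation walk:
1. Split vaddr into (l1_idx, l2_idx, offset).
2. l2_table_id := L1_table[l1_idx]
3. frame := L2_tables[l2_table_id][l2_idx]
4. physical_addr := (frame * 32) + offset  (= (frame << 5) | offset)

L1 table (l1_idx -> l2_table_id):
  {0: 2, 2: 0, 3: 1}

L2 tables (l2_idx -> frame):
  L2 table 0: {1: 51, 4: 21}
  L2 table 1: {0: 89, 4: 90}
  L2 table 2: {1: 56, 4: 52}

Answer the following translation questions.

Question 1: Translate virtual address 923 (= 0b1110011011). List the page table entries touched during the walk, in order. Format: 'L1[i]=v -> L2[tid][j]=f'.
Answer: L1[3]=1 -> L2[1][4]=90

Derivation:
vaddr = 923 = 0b1110011011
Split: l1_idx=3, l2_idx=4, offset=27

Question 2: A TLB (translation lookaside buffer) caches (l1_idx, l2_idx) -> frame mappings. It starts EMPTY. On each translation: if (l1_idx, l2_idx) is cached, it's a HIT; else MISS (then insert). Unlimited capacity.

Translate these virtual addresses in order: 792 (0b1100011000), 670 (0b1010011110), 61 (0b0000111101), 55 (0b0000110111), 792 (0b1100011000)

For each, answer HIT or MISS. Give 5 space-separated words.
vaddr=792: (3,0) not in TLB -> MISS, insert
vaddr=670: (2,4) not in TLB -> MISS, insert
vaddr=61: (0,1) not in TLB -> MISS, insert
vaddr=55: (0,1) in TLB -> HIT
vaddr=792: (3,0) in TLB -> HIT

Answer: MISS MISS MISS HIT HIT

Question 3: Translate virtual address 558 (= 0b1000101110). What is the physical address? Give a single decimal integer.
vaddr = 558 = 0b1000101110
Split: l1_idx=2, l2_idx=1, offset=14
L1[2] = 0
L2[0][1] = 51
paddr = 51 * 32 + 14 = 1646

Answer: 1646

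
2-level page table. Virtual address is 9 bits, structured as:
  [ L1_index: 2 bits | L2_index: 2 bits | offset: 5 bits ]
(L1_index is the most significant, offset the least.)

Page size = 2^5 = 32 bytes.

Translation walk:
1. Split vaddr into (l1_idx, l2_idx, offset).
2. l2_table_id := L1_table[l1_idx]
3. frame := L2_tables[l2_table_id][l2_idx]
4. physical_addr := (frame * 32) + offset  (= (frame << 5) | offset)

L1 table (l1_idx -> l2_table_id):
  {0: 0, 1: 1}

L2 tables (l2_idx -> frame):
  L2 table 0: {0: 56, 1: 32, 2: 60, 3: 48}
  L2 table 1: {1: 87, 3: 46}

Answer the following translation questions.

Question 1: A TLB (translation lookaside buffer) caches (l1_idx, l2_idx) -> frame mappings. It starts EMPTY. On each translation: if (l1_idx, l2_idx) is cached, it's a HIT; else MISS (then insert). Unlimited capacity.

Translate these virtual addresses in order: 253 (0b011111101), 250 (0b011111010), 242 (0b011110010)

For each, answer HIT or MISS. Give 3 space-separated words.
Answer: MISS HIT HIT

Derivation:
vaddr=253: (1,3) not in TLB -> MISS, insert
vaddr=250: (1,3) in TLB -> HIT
vaddr=242: (1,3) in TLB -> HIT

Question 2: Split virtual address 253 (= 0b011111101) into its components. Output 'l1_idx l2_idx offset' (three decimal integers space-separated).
Answer: 1 3 29

Derivation:
vaddr = 253 = 0b011111101
  top 2 bits -> l1_idx = 1
  next 2 bits -> l2_idx = 3
  bottom 5 bits -> offset = 29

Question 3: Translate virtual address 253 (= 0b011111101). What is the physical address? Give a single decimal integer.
vaddr = 253 = 0b011111101
Split: l1_idx=1, l2_idx=3, offset=29
L1[1] = 1
L2[1][3] = 46
paddr = 46 * 32 + 29 = 1501

Answer: 1501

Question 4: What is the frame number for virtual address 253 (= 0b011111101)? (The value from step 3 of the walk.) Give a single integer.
vaddr = 253: l1_idx=1, l2_idx=3
L1[1] = 1; L2[1][3] = 46

Answer: 46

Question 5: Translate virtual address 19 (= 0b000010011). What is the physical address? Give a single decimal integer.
vaddr = 19 = 0b000010011
Split: l1_idx=0, l2_idx=0, offset=19
L1[0] = 0
L2[0][0] = 56
paddr = 56 * 32 + 19 = 1811

Answer: 1811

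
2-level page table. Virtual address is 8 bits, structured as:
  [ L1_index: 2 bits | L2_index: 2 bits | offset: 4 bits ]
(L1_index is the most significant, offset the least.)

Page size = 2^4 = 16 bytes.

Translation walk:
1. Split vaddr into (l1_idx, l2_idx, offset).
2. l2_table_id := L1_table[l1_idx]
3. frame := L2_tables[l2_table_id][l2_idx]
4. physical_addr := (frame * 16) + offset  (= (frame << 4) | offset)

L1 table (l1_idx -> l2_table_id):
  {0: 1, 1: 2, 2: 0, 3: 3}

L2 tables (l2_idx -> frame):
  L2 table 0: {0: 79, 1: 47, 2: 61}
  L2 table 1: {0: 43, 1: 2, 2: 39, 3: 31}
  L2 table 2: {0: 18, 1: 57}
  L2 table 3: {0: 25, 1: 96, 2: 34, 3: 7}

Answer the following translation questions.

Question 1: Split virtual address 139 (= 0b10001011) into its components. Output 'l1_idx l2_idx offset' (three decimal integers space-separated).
Answer: 2 0 11

Derivation:
vaddr = 139 = 0b10001011
  top 2 bits -> l1_idx = 2
  next 2 bits -> l2_idx = 0
  bottom 4 bits -> offset = 11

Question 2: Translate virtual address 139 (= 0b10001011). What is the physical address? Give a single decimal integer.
Answer: 1275

Derivation:
vaddr = 139 = 0b10001011
Split: l1_idx=2, l2_idx=0, offset=11
L1[2] = 0
L2[0][0] = 79
paddr = 79 * 16 + 11 = 1275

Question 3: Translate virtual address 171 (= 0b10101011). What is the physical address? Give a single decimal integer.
Answer: 987

Derivation:
vaddr = 171 = 0b10101011
Split: l1_idx=2, l2_idx=2, offset=11
L1[2] = 0
L2[0][2] = 61
paddr = 61 * 16 + 11 = 987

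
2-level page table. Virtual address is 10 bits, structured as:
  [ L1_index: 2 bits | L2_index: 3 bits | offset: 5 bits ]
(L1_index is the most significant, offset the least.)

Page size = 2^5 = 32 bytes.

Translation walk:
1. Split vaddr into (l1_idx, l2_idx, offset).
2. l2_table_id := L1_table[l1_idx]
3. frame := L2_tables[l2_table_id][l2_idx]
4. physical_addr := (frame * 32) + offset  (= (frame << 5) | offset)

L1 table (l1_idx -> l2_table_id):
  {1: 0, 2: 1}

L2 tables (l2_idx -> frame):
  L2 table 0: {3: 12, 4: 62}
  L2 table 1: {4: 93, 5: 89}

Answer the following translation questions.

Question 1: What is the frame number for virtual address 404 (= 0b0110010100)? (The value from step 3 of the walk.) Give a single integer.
vaddr = 404: l1_idx=1, l2_idx=4
L1[1] = 0; L2[0][4] = 62

Answer: 62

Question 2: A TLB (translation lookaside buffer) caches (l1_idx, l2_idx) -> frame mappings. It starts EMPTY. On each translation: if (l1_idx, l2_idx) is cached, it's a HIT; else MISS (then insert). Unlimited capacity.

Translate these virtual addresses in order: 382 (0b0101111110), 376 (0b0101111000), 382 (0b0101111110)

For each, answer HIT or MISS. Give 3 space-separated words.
vaddr=382: (1,3) not in TLB -> MISS, insert
vaddr=376: (1,3) in TLB -> HIT
vaddr=382: (1,3) in TLB -> HIT

Answer: MISS HIT HIT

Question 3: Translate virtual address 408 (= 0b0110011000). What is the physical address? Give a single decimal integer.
vaddr = 408 = 0b0110011000
Split: l1_idx=1, l2_idx=4, offset=24
L1[1] = 0
L2[0][4] = 62
paddr = 62 * 32 + 24 = 2008

Answer: 2008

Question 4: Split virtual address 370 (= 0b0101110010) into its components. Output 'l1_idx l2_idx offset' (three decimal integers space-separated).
vaddr = 370 = 0b0101110010
  top 2 bits -> l1_idx = 1
  next 3 bits -> l2_idx = 3
  bottom 5 bits -> offset = 18

Answer: 1 3 18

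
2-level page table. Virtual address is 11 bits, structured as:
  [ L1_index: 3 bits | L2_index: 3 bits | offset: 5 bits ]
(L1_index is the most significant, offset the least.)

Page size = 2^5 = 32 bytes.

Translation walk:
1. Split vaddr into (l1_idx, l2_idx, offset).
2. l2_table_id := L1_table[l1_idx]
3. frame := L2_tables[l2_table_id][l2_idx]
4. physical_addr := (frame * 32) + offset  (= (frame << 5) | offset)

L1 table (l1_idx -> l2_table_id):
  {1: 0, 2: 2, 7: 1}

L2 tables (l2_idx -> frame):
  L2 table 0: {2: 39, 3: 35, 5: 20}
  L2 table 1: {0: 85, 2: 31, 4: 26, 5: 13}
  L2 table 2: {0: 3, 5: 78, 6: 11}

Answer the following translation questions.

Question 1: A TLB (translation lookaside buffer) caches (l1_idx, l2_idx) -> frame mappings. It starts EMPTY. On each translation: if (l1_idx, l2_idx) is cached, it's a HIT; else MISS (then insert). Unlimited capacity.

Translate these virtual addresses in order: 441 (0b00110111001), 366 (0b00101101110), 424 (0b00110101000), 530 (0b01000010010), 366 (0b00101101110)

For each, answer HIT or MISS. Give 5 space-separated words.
vaddr=441: (1,5) not in TLB -> MISS, insert
vaddr=366: (1,3) not in TLB -> MISS, insert
vaddr=424: (1,5) in TLB -> HIT
vaddr=530: (2,0) not in TLB -> MISS, insert
vaddr=366: (1,3) in TLB -> HIT

Answer: MISS MISS HIT MISS HIT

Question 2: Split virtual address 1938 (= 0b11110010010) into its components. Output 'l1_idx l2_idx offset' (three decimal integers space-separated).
vaddr = 1938 = 0b11110010010
  top 3 bits -> l1_idx = 7
  next 3 bits -> l2_idx = 4
  bottom 5 bits -> offset = 18

Answer: 7 4 18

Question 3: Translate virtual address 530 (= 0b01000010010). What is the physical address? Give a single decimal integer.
Answer: 114

Derivation:
vaddr = 530 = 0b01000010010
Split: l1_idx=2, l2_idx=0, offset=18
L1[2] = 2
L2[2][0] = 3
paddr = 3 * 32 + 18 = 114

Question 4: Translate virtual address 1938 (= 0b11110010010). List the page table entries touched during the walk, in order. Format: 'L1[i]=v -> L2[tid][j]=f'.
Answer: L1[7]=1 -> L2[1][4]=26

Derivation:
vaddr = 1938 = 0b11110010010
Split: l1_idx=7, l2_idx=4, offset=18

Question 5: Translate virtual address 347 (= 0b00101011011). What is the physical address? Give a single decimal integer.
Answer: 1275

Derivation:
vaddr = 347 = 0b00101011011
Split: l1_idx=1, l2_idx=2, offset=27
L1[1] = 0
L2[0][2] = 39
paddr = 39 * 32 + 27 = 1275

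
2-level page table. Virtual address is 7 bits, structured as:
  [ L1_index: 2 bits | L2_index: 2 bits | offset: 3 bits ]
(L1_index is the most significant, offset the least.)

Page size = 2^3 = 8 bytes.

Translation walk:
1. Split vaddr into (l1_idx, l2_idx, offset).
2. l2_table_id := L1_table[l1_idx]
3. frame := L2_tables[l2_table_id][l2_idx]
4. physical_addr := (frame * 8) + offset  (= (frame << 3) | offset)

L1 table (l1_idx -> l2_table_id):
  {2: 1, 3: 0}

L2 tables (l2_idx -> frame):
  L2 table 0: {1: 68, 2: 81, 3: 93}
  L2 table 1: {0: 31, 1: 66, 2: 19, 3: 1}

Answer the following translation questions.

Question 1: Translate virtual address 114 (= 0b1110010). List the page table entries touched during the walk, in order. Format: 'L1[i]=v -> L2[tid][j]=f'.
vaddr = 114 = 0b1110010
Split: l1_idx=3, l2_idx=2, offset=2

Answer: L1[3]=0 -> L2[0][2]=81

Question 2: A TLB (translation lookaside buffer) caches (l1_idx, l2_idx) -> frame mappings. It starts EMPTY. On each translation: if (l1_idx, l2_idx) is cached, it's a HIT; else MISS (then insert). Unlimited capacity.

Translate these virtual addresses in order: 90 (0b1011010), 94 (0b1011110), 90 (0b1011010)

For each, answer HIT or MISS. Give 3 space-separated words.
Answer: MISS HIT HIT

Derivation:
vaddr=90: (2,3) not in TLB -> MISS, insert
vaddr=94: (2,3) in TLB -> HIT
vaddr=90: (2,3) in TLB -> HIT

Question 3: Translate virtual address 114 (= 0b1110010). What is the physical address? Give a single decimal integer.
Answer: 650

Derivation:
vaddr = 114 = 0b1110010
Split: l1_idx=3, l2_idx=2, offset=2
L1[3] = 0
L2[0][2] = 81
paddr = 81 * 8 + 2 = 650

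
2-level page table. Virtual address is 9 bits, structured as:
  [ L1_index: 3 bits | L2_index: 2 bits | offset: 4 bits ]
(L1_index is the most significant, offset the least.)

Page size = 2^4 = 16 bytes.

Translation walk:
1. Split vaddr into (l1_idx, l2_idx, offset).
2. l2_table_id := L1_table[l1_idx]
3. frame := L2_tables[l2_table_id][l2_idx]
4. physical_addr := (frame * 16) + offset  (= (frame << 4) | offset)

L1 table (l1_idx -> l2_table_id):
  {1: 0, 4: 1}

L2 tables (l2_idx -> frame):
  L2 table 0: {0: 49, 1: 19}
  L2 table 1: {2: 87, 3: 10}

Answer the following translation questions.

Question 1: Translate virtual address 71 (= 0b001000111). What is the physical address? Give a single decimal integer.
Answer: 791

Derivation:
vaddr = 71 = 0b001000111
Split: l1_idx=1, l2_idx=0, offset=7
L1[1] = 0
L2[0][0] = 49
paddr = 49 * 16 + 7 = 791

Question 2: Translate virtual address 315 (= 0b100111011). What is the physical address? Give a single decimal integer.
Answer: 171

Derivation:
vaddr = 315 = 0b100111011
Split: l1_idx=4, l2_idx=3, offset=11
L1[4] = 1
L2[1][3] = 10
paddr = 10 * 16 + 11 = 171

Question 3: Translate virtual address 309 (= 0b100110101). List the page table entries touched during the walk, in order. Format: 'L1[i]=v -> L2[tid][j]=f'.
Answer: L1[4]=1 -> L2[1][3]=10

Derivation:
vaddr = 309 = 0b100110101
Split: l1_idx=4, l2_idx=3, offset=5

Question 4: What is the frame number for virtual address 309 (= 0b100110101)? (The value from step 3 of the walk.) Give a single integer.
Answer: 10

Derivation:
vaddr = 309: l1_idx=4, l2_idx=3
L1[4] = 1; L2[1][3] = 10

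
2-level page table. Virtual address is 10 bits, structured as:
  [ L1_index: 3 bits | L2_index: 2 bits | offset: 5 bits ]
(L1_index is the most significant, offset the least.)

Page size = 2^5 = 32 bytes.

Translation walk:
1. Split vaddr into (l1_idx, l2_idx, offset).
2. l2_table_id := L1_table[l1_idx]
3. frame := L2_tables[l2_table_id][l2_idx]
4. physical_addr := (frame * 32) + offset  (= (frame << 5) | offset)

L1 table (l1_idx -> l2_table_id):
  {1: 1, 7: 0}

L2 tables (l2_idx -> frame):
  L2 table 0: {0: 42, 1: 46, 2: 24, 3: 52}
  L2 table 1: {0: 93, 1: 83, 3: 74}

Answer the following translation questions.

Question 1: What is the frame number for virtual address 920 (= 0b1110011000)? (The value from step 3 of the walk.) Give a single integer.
vaddr = 920: l1_idx=7, l2_idx=0
L1[7] = 0; L2[0][0] = 42

Answer: 42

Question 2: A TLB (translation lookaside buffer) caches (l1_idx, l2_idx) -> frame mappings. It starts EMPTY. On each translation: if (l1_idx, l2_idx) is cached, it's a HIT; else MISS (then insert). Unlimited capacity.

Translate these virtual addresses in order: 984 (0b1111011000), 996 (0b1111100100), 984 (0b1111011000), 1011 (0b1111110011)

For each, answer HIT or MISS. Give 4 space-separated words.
Answer: MISS MISS HIT HIT

Derivation:
vaddr=984: (7,2) not in TLB -> MISS, insert
vaddr=996: (7,3) not in TLB -> MISS, insert
vaddr=984: (7,2) in TLB -> HIT
vaddr=1011: (7,3) in TLB -> HIT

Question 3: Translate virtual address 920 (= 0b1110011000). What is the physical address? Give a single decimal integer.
vaddr = 920 = 0b1110011000
Split: l1_idx=7, l2_idx=0, offset=24
L1[7] = 0
L2[0][0] = 42
paddr = 42 * 32 + 24 = 1368

Answer: 1368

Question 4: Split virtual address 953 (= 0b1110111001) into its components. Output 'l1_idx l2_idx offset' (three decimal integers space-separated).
Answer: 7 1 25

Derivation:
vaddr = 953 = 0b1110111001
  top 3 bits -> l1_idx = 7
  next 2 bits -> l2_idx = 1
  bottom 5 bits -> offset = 25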